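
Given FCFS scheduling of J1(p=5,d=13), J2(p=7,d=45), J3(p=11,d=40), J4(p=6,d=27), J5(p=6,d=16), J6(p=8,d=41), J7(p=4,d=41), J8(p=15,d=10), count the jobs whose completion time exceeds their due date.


Completion vs due date:
  J1: C=5, d=13 → on time
  J2: C=12, d=45 → on time
  J3: C=23, d=40 → on time
  J4: C=29, d=27 → TARDY
  J5: C=35, d=16 → TARDY
  J6: C=43, d=41 → TARDY
  J7: C=47, d=41 → TARDY
  J8: C=62, d=10 → TARDY
Tardy jobs: J4, J5, J6, J7, J8
Count = 5


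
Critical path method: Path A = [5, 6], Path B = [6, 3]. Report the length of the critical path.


Path A: 5 + 6 = 11
Path B: 6 + 3 = 9
Critical path = longest = max(11, 9)
= 11 (Path A)


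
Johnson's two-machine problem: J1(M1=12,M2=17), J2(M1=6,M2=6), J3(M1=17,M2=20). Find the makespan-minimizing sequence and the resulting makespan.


Johnson's rule:
Group 1 (M1≤M2, sort by M1): ['J2', 'J1', 'J3']
Group 2 (M1>M2, sort desc M2): []
Sequence: J2 → J1 → J3
Makespan calculation:
  J2: M1 done=6, M2 done=12
  J1: M1 done=18, M2 done=35
  J3: M1 done=35, M2 done=55
= Sequence: J2 → J1 → J3, Makespan: 55


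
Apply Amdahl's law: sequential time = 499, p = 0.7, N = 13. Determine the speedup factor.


Amdahl's law: T_p = T × ((1-p) + p/N)
= 499 × ((1-0.7) + 0.7/13)
= 499 × (0.30 + 0.0538)
= 499 × 0.3538
= 176.57
Speedup = 499/176.57
= 2.83×


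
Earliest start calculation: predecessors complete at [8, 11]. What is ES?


ES = max of all predecessor completion times
Predecessors: [8, 11]
ES = max(8, 11)
= 11


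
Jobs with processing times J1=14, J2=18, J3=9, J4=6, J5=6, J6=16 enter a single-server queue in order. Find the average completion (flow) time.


Completion times:
  J1: completes at 14
  J2: completes at 32
  J3: completes at 41
  J4: completes at 47
  J5: completes at 53
  J6: completes at 69
Sum = 256
Average = 256/6
= 42.67


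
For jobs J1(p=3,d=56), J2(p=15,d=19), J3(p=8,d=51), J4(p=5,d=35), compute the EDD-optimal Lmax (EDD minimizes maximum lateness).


EDD order: J2 → J4 → J3 → J1
Completion and lateness:
  J2: C=15, d=19, L=15-19=-4
  J4: C=20, d=35, L=20-35=-15
  J3: C=28, d=51, L=28-51=-23
  J1: C=31, d=56, L=31-56=-25
Lmax = max(-4, -15, -23, -25)
= -4


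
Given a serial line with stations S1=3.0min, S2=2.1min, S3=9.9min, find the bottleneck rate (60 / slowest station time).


Bottleneck = longest station time
Station times: [3.0, 2.1, 9.9]
Max = 9.9 min
Rate = 60 / 9.9
= 6.06 units/hour (bottleneck: 9.9min)


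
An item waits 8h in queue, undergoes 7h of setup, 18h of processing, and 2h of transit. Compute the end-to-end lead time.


Lead time = queue + setup + processing + transit
= 8 + 7 + 18 + 2
= 35 hours


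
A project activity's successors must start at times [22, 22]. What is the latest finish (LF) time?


LF = min of all successor start times
Successors start at: [22, 22]
LF = min(22, 22)
= 22


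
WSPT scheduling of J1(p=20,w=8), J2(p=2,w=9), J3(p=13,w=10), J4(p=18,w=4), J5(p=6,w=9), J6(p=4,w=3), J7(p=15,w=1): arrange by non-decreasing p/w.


WSPT (Smith's rule): sort by p/w ascending
  J2: p/w = 2/9 = 0.222
  J5: p/w = 6/9 = 0.667
  J3: p/w = 13/10 = 1.300
  J6: p/w = 4/3 = 1.333
  J1: p/w = 20/8 = 2.500
  J4: p/w = 18/4 = 4.500
  J7: p/w = 15/1 = 15.000
Order: J2 → J5 → J3 → J6 → J1 → J4 → J7


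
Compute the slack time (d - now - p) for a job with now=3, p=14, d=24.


Slack = due - current_time - processing
= 24 - 3 - 14
= 7


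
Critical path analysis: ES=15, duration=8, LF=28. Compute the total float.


EF = ES + duration = 15 + 8 = 23
LS = LF - duration = 28 - 8 = 20
Total Float = LF - EF = 28 - 23
(or LS - ES = 20 - 15)
= 5


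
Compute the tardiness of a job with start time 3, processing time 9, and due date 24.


Completion = start + processing = 3 + 9 = 12
Tardiness = max(0, C - d) = max(0, 12 - 24)
= max(0, -12)
= 0


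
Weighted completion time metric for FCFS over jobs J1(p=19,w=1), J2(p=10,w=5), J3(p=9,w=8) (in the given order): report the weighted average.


Completion times:
  J1: C=19, w×C=1×19=19
  J2: C=29, w×C=5×29=145
  J3: C=38, w×C=8×38=304
Sum w×C = 468
Sum w = 14
Weighted avg = 468/14
= 33.43


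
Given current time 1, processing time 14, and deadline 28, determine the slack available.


Slack = due - current_time - processing
= 28 - 1 - 14
= 13


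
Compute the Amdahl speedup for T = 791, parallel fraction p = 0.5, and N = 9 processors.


Amdahl's law: T_p = T × ((1-p) + p/N)
= 791 × ((1-0.5) + 0.5/9)
= 791 × (0.50 + 0.0556)
= 791 × 0.5556
= 439.44
Speedup = 791/439.44
= 1.80×


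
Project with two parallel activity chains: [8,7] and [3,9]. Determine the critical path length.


Path A: 8 + 7 = 15
Path B: 3 + 9 = 12
Critical path = longest = max(15, 12)
= 15 (Path A)


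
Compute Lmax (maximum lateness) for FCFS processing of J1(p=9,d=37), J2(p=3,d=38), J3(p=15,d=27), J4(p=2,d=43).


Lateness per job (L = C - d):
  J1: C=9, d=37, L=-28
  J2: C=12, d=38, L=-26
  J3: C=27, d=27, L=0
  J4: C=29, d=43, L=-14
Lmax = max(-28, -26, 0, -14)
= 0


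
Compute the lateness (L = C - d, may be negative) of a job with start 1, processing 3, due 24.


Completion = 1 + 3 = 4
Lateness = C - d = 4 - 24
= -20


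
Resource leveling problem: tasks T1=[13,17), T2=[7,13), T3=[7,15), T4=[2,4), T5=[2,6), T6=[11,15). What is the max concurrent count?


Check each time point for overlaps:
  t=11: 3 tasks active (T2, T3, T6)
Max concurrent = 3


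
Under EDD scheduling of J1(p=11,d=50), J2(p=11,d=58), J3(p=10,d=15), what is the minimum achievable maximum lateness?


EDD order: J3 → J1 → J2
Completion and lateness:
  J3: C=10, d=15, L=10-15=-5
  J1: C=21, d=50, L=21-50=-29
  J2: C=32, d=58, L=32-58=-26
Lmax = max(-5, -29, -26)
= -5


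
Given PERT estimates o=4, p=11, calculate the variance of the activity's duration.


σ² = ((p - o) / 6)² = (p - o)² / 36
= (11 - 4)² / 36
= 7² / 36
= 49 / 36
= 1.3611


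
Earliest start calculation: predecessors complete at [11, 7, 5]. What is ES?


ES = max of all predecessor completion times
Predecessors: [11, 7, 5]
ES = max(11, 7, 5)
= 11


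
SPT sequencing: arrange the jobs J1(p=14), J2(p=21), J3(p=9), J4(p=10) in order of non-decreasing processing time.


SPT: sort by shortest processing time
  J3: p=9
  J4: p=10
  J1: p=14
  J2: p=21
Order: J3 → J4 → J1 → J2


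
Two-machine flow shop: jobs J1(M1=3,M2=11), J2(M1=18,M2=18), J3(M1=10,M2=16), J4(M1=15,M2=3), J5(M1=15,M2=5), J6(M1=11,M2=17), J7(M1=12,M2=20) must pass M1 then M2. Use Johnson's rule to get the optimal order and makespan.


Johnson's rule:
Group 1 (M1≤M2, sort by M1): ['J1', 'J3', 'J6', 'J7', 'J2']
Group 2 (M1>M2, sort desc M2): ['J5', 'J4']
Sequence: J1 → J3 → J6 → J7 → J2 → J5 → J4
Makespan calculation:
  J1: M1 done=3, M2 done=14
  J3: M1 done=13, M2 done=30
  J6: M1 done=24, M2 done=47
  J7: M1 done=36, M2 done=67
  J2: M1 done=54, M2 done=85
  J5: M1 done=69, M2 done=90
  J4: M1 done=84, M2 done=93
= Sequence: J1 → J3 → J6 → J7 → J2 → J5 → J4, Makespan: 93


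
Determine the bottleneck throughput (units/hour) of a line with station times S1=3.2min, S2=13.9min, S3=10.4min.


Bottleneck = longest station time
Station times: [3.2, 13.9, 10.4]
Max = 13.9 min
Rate = 60 / 13.9
= 4.32 units/hour (bottleneck: 13.9min)


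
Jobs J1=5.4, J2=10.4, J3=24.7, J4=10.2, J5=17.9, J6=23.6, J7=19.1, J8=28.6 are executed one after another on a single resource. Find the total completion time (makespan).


Sequential makespan: sum all processing times
= 5.4 + 10.4 + 24.7 + 10.2 + 17.9 + 23.6 + 19.1 + 28.6
= 139.9 time units


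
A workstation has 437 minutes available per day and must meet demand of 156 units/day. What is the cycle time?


Cycle time = available time / demand
= 437 / 156
= 2.80 min/unit


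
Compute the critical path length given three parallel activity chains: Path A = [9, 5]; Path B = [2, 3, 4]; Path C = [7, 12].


Path A: 9 + 5 = 14
Path B: 2 + 3 + 4 = 9
Path C: 7 + 12 = 19
Critical path = longest = max(14, 9, 19)
= 19 (Path C)


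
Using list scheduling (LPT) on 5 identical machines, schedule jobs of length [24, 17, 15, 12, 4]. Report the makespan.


Jobs (LPT sorted): [24, 17, 15, 12, 4]
Machines: 5
  J=24 → Machine 1 (load: 0+24=24)
  J=17 → Machine 2 (load: 0+17=17)
  J=15 → Machine 3 (load: 0+15=15)
  J=12 → Machine 4 (load: 0+12=12)
  J=4 → Machine 5 (load: 0+4=4)
Machine loads: [24, 17, 15, 12, 4]
Makespan = max = 24 time units


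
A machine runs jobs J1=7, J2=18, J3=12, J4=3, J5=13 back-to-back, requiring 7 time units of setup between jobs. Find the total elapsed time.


Makespan = Σ processing + (n-1) × setup
= (7 + 18 + 12 + 3 + 13) + (5-1)×7
= 53 + 28
= 81 time units


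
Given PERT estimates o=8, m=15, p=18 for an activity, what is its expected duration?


te = (o + 4m + p) / 6
= (8 + 4×15 + 18) / 6
= (8 + 60 + 18) / 6
= 86 / 6
= 14.33


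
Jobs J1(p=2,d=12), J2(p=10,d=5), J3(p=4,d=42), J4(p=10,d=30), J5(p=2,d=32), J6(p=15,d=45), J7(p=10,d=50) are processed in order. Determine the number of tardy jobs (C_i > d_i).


Completion vs due date:
  J1: C=2, d=12 → on time
  J2: C=12, d=5 → TARDY
  J3: C=16, d=42 → on time
  J4: C=26, d=30 → on time
  J5: C=28, d=32 → on time
  J6: C=43, d=45 → on time
  J7: C=53, d=50 → TARDY
Tardy jobs: J2, J7
Count = 2


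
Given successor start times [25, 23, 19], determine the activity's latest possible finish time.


LF = min of all successor start times
Successors start at: [25, 23, 19]
LF = min(25, 23, 19)
= 19


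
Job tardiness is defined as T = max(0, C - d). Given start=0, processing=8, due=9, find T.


Completion = start + processing = 0 + 8 = 8
Tardiness = max(0, C - d) = max(0, 8 - 9)
= max(0, -1)
= 0


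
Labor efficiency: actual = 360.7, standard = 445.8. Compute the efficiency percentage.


Efficiency = (actual / standard) × 100
= (360.7 / 445.8) × 100
= 80.9%


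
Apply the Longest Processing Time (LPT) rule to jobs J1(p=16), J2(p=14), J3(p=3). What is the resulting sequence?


LPT: sort by longest processing time first
  J1: p=16
  J2: p=14
  J3: p=3
Order: J1 → J2 → J3


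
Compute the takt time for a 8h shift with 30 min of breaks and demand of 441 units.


Available = 8×60 - 30 = 450 min
Takt time = 450 / 441
= 1.02 min/unit


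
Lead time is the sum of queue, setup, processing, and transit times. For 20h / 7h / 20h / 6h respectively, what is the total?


Lead time = queue + setup + processing + transit
= 20 + 7 + 20 + 6
= 53 hours


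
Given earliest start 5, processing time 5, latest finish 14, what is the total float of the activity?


EF = ES + duration = 5 + 5 = 10
LS = LF - duration = 14 - 5 = 9
Total Float = LF - EF = 14 - 10
(or LS - ES = 9 - 5)
= 4


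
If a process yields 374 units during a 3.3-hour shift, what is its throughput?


Throughput = units / time
= 374 / 3.3
= 113.3 units/hour


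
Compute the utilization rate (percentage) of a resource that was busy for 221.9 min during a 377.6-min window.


Utilization = busy / total × 100
= 221.9 / 377.6 × 100
= 58.8%


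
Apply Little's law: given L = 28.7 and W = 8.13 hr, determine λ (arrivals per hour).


Little's law: L = λW → λ = L / W
= 28.7 / 8.13
= 3.53 per hour


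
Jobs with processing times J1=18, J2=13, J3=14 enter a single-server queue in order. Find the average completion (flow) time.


Completion times:
  J1: completes at 18
  J2: completes at 31
  J3: completes at 45
Sum = 94
Average = 94/3
= 31.33


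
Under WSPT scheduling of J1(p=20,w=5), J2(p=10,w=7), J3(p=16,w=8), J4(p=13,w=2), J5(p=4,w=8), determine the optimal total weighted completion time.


WSPT order (by p/w): J5 → J2 → J3 → J1 → J4
  J5: C=4, w·C=8×4=32
  J2: C=14, w·C=7×14=98
  J3: C=30, w·C=8×30=240
  J1: C=50, w·C=5×50=250
  J4: C=63, w·C=2×63=126
Σ w·C = 746
= 746


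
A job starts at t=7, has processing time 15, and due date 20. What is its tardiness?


Completion = start + processing = 7 + 15 = 22
Tardiness = max(0, C - d) = max(0, 22 - 20)
= max(0, 2)
= 2


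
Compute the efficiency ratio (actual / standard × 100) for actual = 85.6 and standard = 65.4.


Efficiency = (actual / standard) × 100
= (85.6 / 65.4) × 100
= 130.9%


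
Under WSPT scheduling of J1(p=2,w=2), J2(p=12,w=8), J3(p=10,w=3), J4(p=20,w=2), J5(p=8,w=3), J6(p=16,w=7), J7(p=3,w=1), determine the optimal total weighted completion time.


WSPT order (by p/w): J1 → J2 → J6 → J5 → J7 → J3 → J4
  J1: C=2, w·C=2×2=4
  J2: C=14, w·C=8×14=112
  J6: C=30, w·C=7×30=210
  J5: C=38, w·C=3×38=114
  J7: C=41, w·C=1×41=41
  J3: C=51, w·C=3×51=153
  J4: C=71, w·C=2×71=142
Σ w·C = 776
= 776


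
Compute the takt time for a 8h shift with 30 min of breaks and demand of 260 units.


Available = 8×60 - 30 = 450 min
Takt time = 450 / 260
= 1.73 min/unit


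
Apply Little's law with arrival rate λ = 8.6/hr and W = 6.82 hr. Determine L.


Little's law: L = λ × W
= 8.6 × 6.82
= 58.65


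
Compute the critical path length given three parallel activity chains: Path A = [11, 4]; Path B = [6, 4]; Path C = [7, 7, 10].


Path A: 11 + 4 = 15
Path B: 6 + 4 = 10
Path C: 7 + 7 + 10 = 24
Critical path = longest = max(15, 10, 24)
= 24 (Path C)


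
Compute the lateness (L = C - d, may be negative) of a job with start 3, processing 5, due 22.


Completion = 3 + 5 = 8
Lateness = C - d = 8 - 22
= -14


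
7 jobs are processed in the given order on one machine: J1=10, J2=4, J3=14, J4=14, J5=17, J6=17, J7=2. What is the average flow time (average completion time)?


Completion times:
  J1: completes at 10
  J2: completes at 14
  J3: completes at 28
  J4: completes at 42
  J5: completes at 59
  J6: completes at 76
  J7: completes at 78
Sum = 307
Average = 307/7
= 43.86


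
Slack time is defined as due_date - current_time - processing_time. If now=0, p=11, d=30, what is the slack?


Slack = due - current_time - processing
= 30 - 0 - 11
= 19


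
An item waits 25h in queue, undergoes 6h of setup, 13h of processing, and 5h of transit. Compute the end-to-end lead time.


Lead time = queue + setup + processing + transit
= 25 + 6 + 13 + 5
= 49 hours


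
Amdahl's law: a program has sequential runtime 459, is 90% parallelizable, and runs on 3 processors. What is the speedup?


Amdahl's law: T_p = T × ((1-p) + p/N)
= 459 × ((1-0.9) + 0.9/3)
= 459 × (0.10 + 0.3000)
= 459 × 0.4000
= 183.60
Speedup = 459/183.60
= 2.50×


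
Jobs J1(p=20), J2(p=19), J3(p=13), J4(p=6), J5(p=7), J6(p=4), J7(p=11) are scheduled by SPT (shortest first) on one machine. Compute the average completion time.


SPT order: J6 → J4 → J5 → J7 → J3 → J2 → J1
Completion times:
  J6: C=4
  J4: C=10
  J5: C=17
  J7: C=28
  J3: C=41
  J2: C=60
  J1: C=80
Sum = 240, n = 7
Mean flow = 240/7
= 34.29


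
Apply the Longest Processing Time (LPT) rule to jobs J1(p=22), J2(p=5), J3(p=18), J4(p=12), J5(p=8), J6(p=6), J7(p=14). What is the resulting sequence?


LPT: sort by longest processing time first
  J1: p=22
  J3: p=18
  J7: p=14
  J4: p=12
  J5: p=8
  J6: p=6
  J2: p=5
Order: J1 → J3 → J7 → J4 → J5 → J6 → J2


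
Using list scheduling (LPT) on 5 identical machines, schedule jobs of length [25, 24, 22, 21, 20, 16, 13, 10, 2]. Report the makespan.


Jobs (LPT sorted): [25, 24, 22, 21, 20, 16, 13, 10, 2]
Machines: 5
  J=25 → Machine 1 (load: 0+25=25)
  J=24 → Machine 2 (load: 0+24=24)
  J=22 → Machine 3 (load: 0+22=22)
  J=21 → Machine 4 (load: 0+21=21)
  J=20 → Machine 5 (load: 0+20=20)
  J=16 → Machine 5 (load: 20+16=36)
  J=13 → Machine 4 (load: 21+13=34)
  J=10 → Machine 3 (load: 22+10=32)
  J=2 → Machine 2 (load: 24+2=26)
Machine loads: [25, 26, 32, 34, 36]
Makespan = max = 36 time units


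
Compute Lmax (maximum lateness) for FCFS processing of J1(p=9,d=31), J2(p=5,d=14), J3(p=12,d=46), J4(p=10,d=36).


Lateness per job (L = C - d):
  J1: C=9, d=31, L=-22
  J2: C=14, d=14, L=0
  J3: C=26, d=46, L=-20
  J4: C=36, d=36, L=0
Lmax = max(-22, 0, -20, 0)
= 0


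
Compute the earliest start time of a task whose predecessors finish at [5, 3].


ES = max of all predecessor completion times
Predecessors: [5, 3]
ES = max(5, 3)
= 5


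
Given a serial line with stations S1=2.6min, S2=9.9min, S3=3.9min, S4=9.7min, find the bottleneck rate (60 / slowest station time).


Bottleneck = longest station time
Station times: [2.6, 9.9, 3.9, 9.7]
Max = 9.9 min
Rate = 60 / 9.9
= 6.06 units/hour (bottleneck: 9.9min)


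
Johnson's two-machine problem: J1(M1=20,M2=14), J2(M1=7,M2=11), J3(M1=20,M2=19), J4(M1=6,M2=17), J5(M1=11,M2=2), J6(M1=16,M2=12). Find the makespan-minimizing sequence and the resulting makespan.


Johnson's rule:
Group 1 (M1≤M2, sort by M1): ['J4', 'J2']
Group 2 (M1>M2, sort desc M2): ['J3', 'J1', 'J6', 'J5']
Sequence: J4 → J2 → J3 → J1 → J6 → J5
Makespan calculation:
  J4: M1 done=6, M2 done=23
  J2: M1 done=13, M2 done=34
  J3: M1 done=33, M2 done=53
  J1: M1 done=53, M2 done=67
  J6: M1 done=69, M2 done=81
  J5: M1 done=80, M2 done=83
= Sequence: J4 → J2 → J3 → J1 → J6 → J5, Makespan: 83


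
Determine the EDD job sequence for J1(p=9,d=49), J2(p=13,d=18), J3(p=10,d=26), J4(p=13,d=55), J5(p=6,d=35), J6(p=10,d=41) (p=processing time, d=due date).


EDD: sort by earliest due date
  J2: d=18, p=13
  J3: d=26, p=10
  J5: d=35, p=6
  J6: d=41, p=10
  J1: d=49, p=9
  J4: d=55, p=13
Order: J2 → J3 → J5 → J6 → J1 → J4


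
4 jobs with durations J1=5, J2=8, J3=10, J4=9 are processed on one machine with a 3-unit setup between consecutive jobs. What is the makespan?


Makespan = Σ processing + (n-1) × setup
= (5 + 8 + 10 + 9) + (4-1)×3
= 32 + 9
= 41 time units


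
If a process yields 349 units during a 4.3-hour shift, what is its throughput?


Throughput = units / time
= 349 / 4.3
= 81.2 units/hour


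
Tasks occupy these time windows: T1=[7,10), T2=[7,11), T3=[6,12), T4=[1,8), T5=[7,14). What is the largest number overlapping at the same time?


Check each time point for overlaps:
  t=7: 5 tasks active (T1, T2, T3, T4, T5)
Max concurrent = 5


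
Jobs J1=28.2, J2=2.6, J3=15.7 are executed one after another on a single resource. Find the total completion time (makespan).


Sequential makespan: sum all processing times
= 28.2 + 2.6 + 15.7
= 46.5 time units


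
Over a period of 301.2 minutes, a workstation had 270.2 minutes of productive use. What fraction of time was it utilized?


Utilization = busy / total × 100
= 270.2 / 301.2 × 100
= 89.7%


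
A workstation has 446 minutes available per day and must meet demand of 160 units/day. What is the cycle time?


Cycle time = available time / demand
= 446 / 160
= 2.79 min/unit


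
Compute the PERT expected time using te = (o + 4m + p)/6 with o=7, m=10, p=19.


te = (o + 4m + p) / 6
= (7 + 4×10 + 19) / 6
= (7 + 40 + 19) / 6
= 66 / 6
= 11.00


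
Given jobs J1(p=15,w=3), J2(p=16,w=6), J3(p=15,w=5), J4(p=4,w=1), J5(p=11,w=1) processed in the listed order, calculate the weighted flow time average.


Completion times:
  J1: C=15, w×C=3×15=45
  J2: C=31, w×C=6×31=186
  J3: C=46, w×C=5×46=230
  J4: C=50, w×C=1×50=50
  J5: C=61, w×C=1×61=61
Sum w×C = 572
Sum w = 16
Weighted avg = 572/16
= 35.75


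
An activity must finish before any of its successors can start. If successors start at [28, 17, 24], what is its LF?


LF = min of all successor start times
Successors start at: [28, 17, 24]
LF = min(28, 17, 24)
= 17


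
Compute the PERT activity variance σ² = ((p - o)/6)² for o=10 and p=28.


σ² = ((p - o) / 6)² = (p - o)² / 36
= (28 - 10)² / 36
= 18² / 36
= 324 / 36
= 9.0000


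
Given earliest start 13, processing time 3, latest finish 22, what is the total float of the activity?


EF = ES + duration = 13 + 3 = 16
LS = LF - duration = 22 - 3 = 19
Total Float = LF - EF = 22 - 16
(or LS - ES = 19 - 13)
= 6


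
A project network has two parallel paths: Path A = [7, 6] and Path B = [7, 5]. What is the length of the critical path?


Path A: 7 + 6 = 13
Path B: 7 + 5 = 12
Critical path = longest = max(13, 12)
= 13 (Path A)


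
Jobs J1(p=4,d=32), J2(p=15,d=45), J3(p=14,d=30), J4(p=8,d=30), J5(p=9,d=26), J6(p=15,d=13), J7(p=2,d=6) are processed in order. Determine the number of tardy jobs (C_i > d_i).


Completion vs due date:
  J1: C=4, d=32 → on time
  J2: C=19, d=45 → on time
  J3: C=33, d=30 → TARDY
  J4: C=41, d=30 → TARDY
  J5: C=50, d=26 → TARDY
  J6: C=65, d=13 → TARDY
  J7: C=67, d=6 → TARDY
Tardy jobs: J3, J4, J5, J6, J7
Count = 5


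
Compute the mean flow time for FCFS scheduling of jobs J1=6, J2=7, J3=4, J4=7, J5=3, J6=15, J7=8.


Completion times:
  J1: completes at 6
  J2: completes at 13
  J3: completes at 17
  J4: completes at 24
  J5: completes at 27
  J6: completes at 42
  J7: completes at 50
Sum = 179
Average = 179/7
= 25.57


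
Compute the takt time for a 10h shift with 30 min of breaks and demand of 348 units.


Available = 10×60 - 30 = 570 min
Takt time = 570 / 348
= 1.64 min/unit


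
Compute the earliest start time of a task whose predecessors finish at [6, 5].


ES = max of all predecessor completion times
Predecessors: [6, 5]
ES = max(6, 5)
= 6


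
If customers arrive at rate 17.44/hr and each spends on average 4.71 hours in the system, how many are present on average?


Little's law: L = λ × W
= 17.44 × 4.71
= 82.14


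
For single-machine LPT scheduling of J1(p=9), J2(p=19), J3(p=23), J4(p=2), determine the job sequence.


LPT: sort by longest processing time first
  J3: p=23
  J2: p=19
  J1: p=9
  J4: p=2
Order: J3 → J2 → J1 → J4


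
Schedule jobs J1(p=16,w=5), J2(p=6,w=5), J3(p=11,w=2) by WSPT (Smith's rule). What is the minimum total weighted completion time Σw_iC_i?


WSPT order (by p/w): J2 → J1 → J3
  J2: C=6, w·C=5×6=30
  J1: C=22, w·C=5×22=110
  J3: C=33, w·C=2×33=66
Σ w·C = 206
= 206


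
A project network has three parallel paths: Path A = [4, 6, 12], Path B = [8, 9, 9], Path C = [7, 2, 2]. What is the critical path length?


Path A: 4 + 6 + 12 = 22
Path B: 8 + 9 + 9 = 26
Path C: 7 + 2 + 2 = 11
Critical path = longest = max(22, 26, 11)
= 26 (Path B)


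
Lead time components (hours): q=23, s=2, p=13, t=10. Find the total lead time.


Lead time = queue + setup + processing + transit
= 23 + 2 + 13 + 10
= 48 hours


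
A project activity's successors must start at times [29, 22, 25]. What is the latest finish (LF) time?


LF = min of all successor start times
Successors start at: [29, 22, 25]
LF = min(29, 22, 25)
= 22


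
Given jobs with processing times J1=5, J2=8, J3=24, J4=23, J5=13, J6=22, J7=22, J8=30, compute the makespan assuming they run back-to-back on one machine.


Sequential makespan: sum all processing times
= 5 + 8 + 24 + 23 + 13 + 22 + 22 + 30
= 147 time units


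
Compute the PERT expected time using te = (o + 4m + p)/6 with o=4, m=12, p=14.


te = (o + 4m + p) / 6
= (4 + 4×12 + 14) / 6
= (4 + 48 + 14) / 6
= 66 / 6
= 11.00


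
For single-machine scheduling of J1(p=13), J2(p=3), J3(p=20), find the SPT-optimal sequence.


SPT: sort by shortest processing time
  J2: p=3
  J1: p=13
  J3: p=20
Order: J2 → J1 → J3


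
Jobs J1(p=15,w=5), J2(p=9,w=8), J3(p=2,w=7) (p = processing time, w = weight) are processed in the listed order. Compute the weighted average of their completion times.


Completion times:
  J1: C=15, w×C=5×15=75
  J2: C=24, w×C=8×24=192
  J3: C=26, w×C=7×26=182
Sum w×C = 449
Sum w = 20
Weighted avg = 449/20
= 22.45


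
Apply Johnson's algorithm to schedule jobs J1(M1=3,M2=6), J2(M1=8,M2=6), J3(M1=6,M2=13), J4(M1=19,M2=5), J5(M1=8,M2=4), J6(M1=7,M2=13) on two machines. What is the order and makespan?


Johnson's rule:
Group 1 (M1≤M2, sort by M1): ['J1', 'J3', 'J6']
Group 2 (M1>M2, sort desc M2): ['J2', 'J4', 'J5']
Sequence: J1 → J3 → J6 → J2 → J4 → J5
Makespan calculation:
  J1: M1 done=3, M2 done=9
  J3: M1 done=9, M2 done=22
  J6: M1 done=16, M2 done=35
  J2: M1 done=24, M2 done=41
  J4: M1 done=43, M2 done=48
  J5: M1 done=51, M2 done=55
= Sequence: J1 → J3 → J6 → J2 → J4 → J5, Makespan: 55


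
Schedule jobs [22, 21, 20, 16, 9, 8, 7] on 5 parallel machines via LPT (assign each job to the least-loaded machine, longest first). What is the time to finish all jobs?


Jobs (LPT sorted): [22, 21, 20, 16, 9, 8, 7]
Machines: 5
  J=22 → Machine 1 (load: 0+22=22)
  J=21 → Machine 2 (load: 0+21=21)
  J=20 → Machine 3 (load: 0+20=20)
  J=16 → Machine 4 (load: 0+16=16)
  J=9 → Machine 5 (load: 0+9=9)
  J=8 → Machine 5 (load: 9+8=17)
  J=7 → Machine 4 (load: 16+7=23)
Machine loads: [22, 21, 20, 23, 17]
Makespan = max = 23 time units


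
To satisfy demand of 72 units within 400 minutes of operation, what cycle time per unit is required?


Cycle time = available time / demand
= 400 / 72
= 5.56 min/unit


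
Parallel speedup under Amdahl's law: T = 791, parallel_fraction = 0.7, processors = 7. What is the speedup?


Amdahl's law: T_p = T × ((1-p) + p/N)
= 791 × ((1-0.7) + 0.7/7)
= 791 × (0.30 + 0.1000)
= 791 × 0.4000
= 316.40
Speedup = 791/316.40
= 2.50×


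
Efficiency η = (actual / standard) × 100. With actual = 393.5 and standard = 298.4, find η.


Efficiency = (actual / standard) × 100
= (393.5 / 298.4) × 100
= 131.9%


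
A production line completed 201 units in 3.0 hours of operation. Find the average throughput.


Throughput = units / time
= 201 / 3.0
= 67.0 units/hour


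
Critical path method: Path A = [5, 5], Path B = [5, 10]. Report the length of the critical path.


Path A: 5 + 5 = 10
Path B: 5 + 10 = 15
Critical path = longest = max(10, 15)
= 15 (Path B)


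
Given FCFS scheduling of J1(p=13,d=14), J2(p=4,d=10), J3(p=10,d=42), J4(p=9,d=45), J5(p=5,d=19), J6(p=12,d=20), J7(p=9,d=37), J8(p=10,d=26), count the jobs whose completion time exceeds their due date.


Completion vs due date:
  J1: C=13, d=14 → on time
  J2: C=17, d=10 → TARDY
  J3: C=27, d=42 → on time
  J4: C=36, d=45 → on time
  J5: C=41, d=19 → TARDY
  J6: C=53, d=20 → TARDY
  J7: C=62, d=37 → TARDY
  J8: C=72, d=26 → TARDY
Tardy jobs: J2, J5, J6, J7, J8
Count = 5


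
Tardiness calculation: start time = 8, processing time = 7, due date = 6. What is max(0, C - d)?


Completion = start + processing = 8 + 7 = 15
Tardiness = max(0, C - d) = max(0, 15 - 6)
= max(0, 9)
= 9


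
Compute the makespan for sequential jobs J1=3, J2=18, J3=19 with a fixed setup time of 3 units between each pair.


Makespan = Σ processing + (n-1) × setup
= (3 + 18 + 19) + (3-1)×3
= 40 + 6
= 46 time units


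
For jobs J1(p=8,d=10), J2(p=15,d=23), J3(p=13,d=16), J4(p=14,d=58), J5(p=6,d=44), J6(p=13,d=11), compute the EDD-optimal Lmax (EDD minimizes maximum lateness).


EDD order: J1 → J6 → J3 → J2 → J5 → J4
Completion and lateness:
  J1: C=8, d=10, L=8-10=-2
  J6: C=21, d=11, L=21-11=10
  J3: C=34, d=16, L=34-16=18
  J2: C=49, d=23, L=49-23=26
  J5: C=55, d=44, L=55-44=11
  J4: C=69, d=58, L=69-58=11
Lmax = max(-2, 10, 18, 26, 11, 11)
= 26


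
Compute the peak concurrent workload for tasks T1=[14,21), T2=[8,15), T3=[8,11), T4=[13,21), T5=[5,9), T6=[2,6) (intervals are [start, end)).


Check each time point for overlaps:
  t=8: 3 tasks active (T2, T3, T5)
Max concurrent = 3


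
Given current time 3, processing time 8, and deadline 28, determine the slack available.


Slack = due - current_time - processing
= 28 - 3 - 8
= 17


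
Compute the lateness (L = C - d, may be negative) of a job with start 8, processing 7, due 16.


Completion = 8 + 7 = 15
Lateness = C - d = 15 - 16
= -1


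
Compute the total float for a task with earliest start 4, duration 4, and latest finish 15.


EF = ES + duration = 4 + 4 = 8
LS = LF - duration = 15 - 4 = 11
Total Float = LF - EF = 15 - 8
(or LS - ES = 11 - 4)
= 7


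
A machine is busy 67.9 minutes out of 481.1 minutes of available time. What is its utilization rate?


Utilization = busy / total × 100
= 67.9 / 481.1 × 100
= 14.1%


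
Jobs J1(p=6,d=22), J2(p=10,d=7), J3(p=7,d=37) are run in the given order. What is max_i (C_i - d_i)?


Lateness per job (L = C - d):
  J1: C=6, d=22, L=-16
  J2: C=16, d=7, L=9
  J3: C=23, d=37, L=-14
Lmax = max(-16, 9, -14)
= 9


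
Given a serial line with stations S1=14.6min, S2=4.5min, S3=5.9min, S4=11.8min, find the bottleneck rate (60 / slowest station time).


Bottleneck = longest station time
Station times: [14.6, 4.5, 5.9, 11.8]
Max = 14.6 min
Rate = 60 / 14.6
= 4.11 units/hour (bottleneck: 14.6min)


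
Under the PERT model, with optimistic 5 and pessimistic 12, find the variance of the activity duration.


σ² = ((p - o) / 6)² = (p - o)² / 36
= (12 - 5)² / 36
= 7² / 36
= 49 / 36
= 1.3611


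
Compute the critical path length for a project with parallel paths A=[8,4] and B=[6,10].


Path A: 8 + 4 = 12
Path B: 6 + 10 = 16
Critical path = longest = max(12, 16)
= 16 (Path B)


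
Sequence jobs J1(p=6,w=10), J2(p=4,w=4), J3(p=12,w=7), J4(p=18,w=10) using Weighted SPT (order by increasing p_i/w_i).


WSPT (Smith's rule): sort by p/w ascending
  J1: p/w = 6/10 = 0.600
  J2: p/w = 4/4 = 1.000
  J3: p/w = 12/7 = 1.714
  J4: p/w = 18/10 = 1.800
Order: J1 → J2 → J3 → J4


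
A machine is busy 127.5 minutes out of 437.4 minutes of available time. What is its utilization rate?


Utilization = busy / total × 100
= 127.5 / 437.4 × 100
= 29.1%


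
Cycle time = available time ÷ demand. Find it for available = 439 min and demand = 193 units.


Cycle time = available time / demand
= 439 / 193
= 2.27 min/unit


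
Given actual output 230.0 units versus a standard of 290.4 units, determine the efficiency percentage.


Efficiency = (actual / standard) × 100
= (230.0 / 290.4) × 100
= 79.2%


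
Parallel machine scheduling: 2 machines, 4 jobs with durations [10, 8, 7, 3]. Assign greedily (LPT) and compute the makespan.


Jobs (LPT sorted): [10, 8, 7, 3]
Machines: 2
  J=10 → Machine 1 (load: 0+10=10)
  J=8 → Machine 2 (load: 0+8=8)
  J=7 → Machine 2 (load: 8+7=15)
  J=3 → Machine 1 (load: 10+3=13)
Machine loads: [13, 15]
Makespan = max = 15 time units


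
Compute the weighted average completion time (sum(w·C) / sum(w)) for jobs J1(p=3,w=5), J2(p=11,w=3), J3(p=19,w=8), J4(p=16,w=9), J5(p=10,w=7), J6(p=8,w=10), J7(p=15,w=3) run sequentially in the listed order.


Completion times:
  J1: C=3, w×C=5×3=15
  J2: C=14, w×C=3×14=42
  J3: C=33, w×C=8×33=264
  J4: C=49, w×C=9×49=441
  J5: C=59, w×C=7×59=413
  J6: C=67, w×C=10×67=670
  J7: C=82, w×C=3×82=246
Sum w×C = 2091
Sum w = 45
Weighted avg = 2091/45
= 46.47


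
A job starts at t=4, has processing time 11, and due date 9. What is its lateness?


Completion = 4 + 11 = 15
Lateness = C - d = 15 - 9
= 6


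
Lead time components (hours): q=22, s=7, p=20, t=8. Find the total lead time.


Lead time = queue + setup + processing + transit
= 22 + 7 + 20 + 8
= 57 hours


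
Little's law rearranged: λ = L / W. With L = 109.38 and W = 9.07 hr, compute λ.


Little's law: L = λW → λ = L / W
= 109.38 / 9.07
= 12.06 per hour


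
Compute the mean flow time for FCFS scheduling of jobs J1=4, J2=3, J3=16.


Completion times:
  J1: completes at 4
  J2: completes at 7
  J3: completes at 23
Sum = 34
Average = 34/3
= 11.33


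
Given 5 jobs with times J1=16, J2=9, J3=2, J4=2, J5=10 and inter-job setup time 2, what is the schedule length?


Makespan = Σ processing + (n-1) × setup
= (16 + 9 + 2 + 2 + 10) + (5-1)×2
= 39 + 8
= 47 time units


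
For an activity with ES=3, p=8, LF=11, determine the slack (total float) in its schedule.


EF = ES + duration = 3 + 8 = 11
LS = LF - duration = 11 - 8 = 3
Total Float = LF - EF = 11 - 11
(or LS - ES = 3 - 3)
= 0


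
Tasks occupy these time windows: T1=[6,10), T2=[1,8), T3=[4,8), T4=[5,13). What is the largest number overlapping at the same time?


Check each time point for overlaps:
  t=6: 4 tasks active (T1, T2, T3, T4)
Max concurrent = 4


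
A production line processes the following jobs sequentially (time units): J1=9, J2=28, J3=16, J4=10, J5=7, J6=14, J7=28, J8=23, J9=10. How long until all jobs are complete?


Sequential makespan: sum all processing times
= 9 + 28 + 16 + 10 + 7 + 14 + 28 + 23 + 10
= 145 time units


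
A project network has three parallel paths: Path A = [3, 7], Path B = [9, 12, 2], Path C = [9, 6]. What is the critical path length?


Path A: 3 + 7 = 10
Path B: 9 + 12 + 2 = 23
Path C: 9 + 6 = 15
Critical path = longest = max(10, 23, 15)
= 23 (Path B)


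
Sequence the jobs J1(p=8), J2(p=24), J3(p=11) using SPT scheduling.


SPT: sort by shortest processing time
  J1: p=8
  J3: p=11
  J2: p=24
Order: J1 → J3 → J2


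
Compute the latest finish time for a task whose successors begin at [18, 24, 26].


LF = min of all successor start times
Successors start at: [18, 24, 26]
LF = min(18, 24, 26)
= 18


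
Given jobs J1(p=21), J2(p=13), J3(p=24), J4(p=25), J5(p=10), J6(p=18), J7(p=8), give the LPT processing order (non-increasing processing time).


LPT: sort by longest processing time first
  J4: p=25
  J3: p=24
  J1: p=21
  J6: p=18
  J2: p=13
  J5: p=10
  J7: p=8
Order: J4 → J3 → J1 → J6 → J2 → J5 → J7


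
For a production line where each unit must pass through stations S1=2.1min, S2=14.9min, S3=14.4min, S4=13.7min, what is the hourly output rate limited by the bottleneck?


Bottleneck = longest station time
Station times: [2.1, 14.9, 14.4, 13.7]
Max = 14.9 min
Rate = 60 / 14.9
= 4.03 units/hour (bottleneck: 14.9min)


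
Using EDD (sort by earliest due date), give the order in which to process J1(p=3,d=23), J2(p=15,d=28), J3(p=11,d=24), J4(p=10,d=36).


EDD: sort by earliest due date
  J1: d=23, p=3
  J3: d=24, p=11
  J2: d=28, p=15
  J4: d=36, p=10
Order: J1 → J3 → J2 → J4


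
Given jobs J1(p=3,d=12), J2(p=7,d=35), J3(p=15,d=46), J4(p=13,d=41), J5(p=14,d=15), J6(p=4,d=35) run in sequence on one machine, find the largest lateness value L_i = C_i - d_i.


Lateness per job (L = C - d):
  J1: C=3, d=12, L=-9
  J2: C=10, d=35, L=-25
  J3: C=25, d=46, L=-21
  J4: C=38, d=41, L=-3
  J5: C=52, d=15, L=37
  J6: C=56, d=35, L=21
Lmax = max(-9, -25, -21, -3, 37, 21)
= 37


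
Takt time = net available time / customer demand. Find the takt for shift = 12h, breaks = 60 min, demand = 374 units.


Available = 12×60 - 60 = 660 min
Takt time = 660 / 374
= 1.76 min/unit


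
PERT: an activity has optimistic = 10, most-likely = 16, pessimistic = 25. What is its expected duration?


te = (o + 4m + p) / 6
= (10 + 4×16 + 25) / 6
= (10 + 64 + 25) / 6
= 99 / 6
= 16.50


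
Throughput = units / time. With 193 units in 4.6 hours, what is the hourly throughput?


Throughput = units / time
= 193 / 4.6
= 42.0 units/hour


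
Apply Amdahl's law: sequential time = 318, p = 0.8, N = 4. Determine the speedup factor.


Amdahl's law: T_p = T × ((1-p) + p/N)
= 318 × ((1-0.8) + 0.8/4)
= 318 × (0.20 + 0.2000)
= 318 × 0.4000
= 127.20
Speedup = 318/127.20
= 2.50×


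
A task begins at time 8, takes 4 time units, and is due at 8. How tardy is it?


Completion = start + processing = 8 + 4 = 12
Tardiness = max(0, C - d) = max(0, 12 - 8)
= max(0, 4)
= 4


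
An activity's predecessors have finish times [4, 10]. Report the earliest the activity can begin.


ES = max of all predecessor completion times
Predecessors: [4, 10]
ES = max(4, 10)
= 10


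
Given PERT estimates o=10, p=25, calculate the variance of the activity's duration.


σ² = ((p - o) / 6)² = (p - o)² / 36
= (25 - 10)² / 36
= 15² / 36
= 225 / 36
= 6.2500


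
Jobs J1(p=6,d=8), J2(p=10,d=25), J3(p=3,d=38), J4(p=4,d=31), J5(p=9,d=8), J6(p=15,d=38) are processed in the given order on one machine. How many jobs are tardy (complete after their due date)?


Completion vs due date:
  J1: C=6, d=8 → on time
  J2: C=16, d=25 → on time
  J3: C=19, d=38 → on time
  J4: C=23, d=31 → on time
  J5: C=32, d=8 → TARDY
  J6: C=47, d=38 → TARDY
Tardy jobs: J5, J6
Count = 2


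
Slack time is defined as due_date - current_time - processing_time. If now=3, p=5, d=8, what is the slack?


Slack = due - current_time - processing
= 8 - 3 - 5
= 0


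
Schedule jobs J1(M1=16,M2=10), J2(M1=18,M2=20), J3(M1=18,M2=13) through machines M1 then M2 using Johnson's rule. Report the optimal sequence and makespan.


Johnson's rule:
Group 1 (M1≤M2, sort by M1): ['J2']
Group 2 (M1>M2, sort desc M2): ['J3', 'J1']
Sequence: J2 → J3 → J1
Makespan calculation:
  J2: M1 done=18, M2 done=38
  J3: M1 done=36, M2 done=51
  J1: M1 done=52, M2 done=62
= Sequence: J2 → J3 → J1, Makespan: 62


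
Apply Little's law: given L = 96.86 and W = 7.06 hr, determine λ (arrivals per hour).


Little's law: L = λW → λ = L / W
= 96.86 / 7.06
= 13.72 per hour


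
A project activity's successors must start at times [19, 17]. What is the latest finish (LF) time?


LF = min of all successor start times
Successors start at: [19, 17]
LF = min(19, 17)
= 17


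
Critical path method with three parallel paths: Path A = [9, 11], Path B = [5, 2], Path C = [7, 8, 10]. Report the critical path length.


Path A: 9 + 11 = 20
Path B: 5 + 2 = 7
Path C: 7 + 8 + 10 = 25
Critical path = longest = max(20, 7, 25)
= 25 (Path C)


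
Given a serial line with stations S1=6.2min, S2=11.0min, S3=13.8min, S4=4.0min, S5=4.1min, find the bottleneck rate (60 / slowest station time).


Bottleneck = longest station time
Station times: [6.2, 11.0, 13.8, 4.0, 4.1]
Max = 13.8 min
Rate = 60 / 13.8
= 4.35 units/hour (bottleneck: 13.8min)


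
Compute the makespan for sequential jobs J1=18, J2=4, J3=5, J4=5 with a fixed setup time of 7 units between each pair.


Makespan = Σ processing + (n-1) × setup
= (18 + 4 + 5 + 5) + (4-1)×7
= 32 + 21
= 53 time units


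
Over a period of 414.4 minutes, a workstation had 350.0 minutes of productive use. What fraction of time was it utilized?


Utilization = busy / total × 100
= 350.0 / 414.4 × 100
= 84.5%


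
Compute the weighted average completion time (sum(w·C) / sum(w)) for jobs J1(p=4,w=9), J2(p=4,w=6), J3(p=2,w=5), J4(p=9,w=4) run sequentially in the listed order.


Completion times:
  J1: C=4, w×C=9×4=36
  J2: C=8, w×C=6×8=48
  J3: C=10, w×C=5×10=50
  J4: C=19, w×C=4×19=76
Sum w×C = 210
Sum w = 24
Weighted avg = 210/24
= 8.75


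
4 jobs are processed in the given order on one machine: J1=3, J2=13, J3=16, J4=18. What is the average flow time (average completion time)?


Completion times:
  J1: completes at 3
  J2: completes at 16
  J3: completes at 32
  J4: completes at 50
Sum = 101
Average = 101/4
= 25.25


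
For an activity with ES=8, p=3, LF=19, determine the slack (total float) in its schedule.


EF = ES + duration = 8 + 3 = 11
LS = LF - duration = 19 - 3 = 16
Total Float = LF - EF = 19 - 11
(or LS - ES = 16 - 8)
= 8


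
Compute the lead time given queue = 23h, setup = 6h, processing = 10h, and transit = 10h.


Lead time = queue + setup + processing + transit
= 23 + 6 + 10 + 10
= 49 hours


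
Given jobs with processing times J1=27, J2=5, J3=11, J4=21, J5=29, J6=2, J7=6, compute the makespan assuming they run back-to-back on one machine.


Sequential makespan: sum all processing times
= 27 + 5 + 11 + 21 + 29 + 2 + 6
= 101 time units


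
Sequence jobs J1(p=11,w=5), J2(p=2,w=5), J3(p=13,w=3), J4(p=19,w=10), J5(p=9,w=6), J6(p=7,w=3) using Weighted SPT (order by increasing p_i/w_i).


WSPT (Smith's rule): sort by p/w ascending
  J2: p/w = 2/5 = 0.400
  J5: p/w = 9/6 = 1.500
  J4: p/w = 19/10 = 1.900
  J1: p/w = 11/5 = 2.200
  J6: p/w = 7/3 = 2.333
  J3: p/w = 13/3 = 4.333
Order: J2 → J5 → J4 → J1 → J6 → J3
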